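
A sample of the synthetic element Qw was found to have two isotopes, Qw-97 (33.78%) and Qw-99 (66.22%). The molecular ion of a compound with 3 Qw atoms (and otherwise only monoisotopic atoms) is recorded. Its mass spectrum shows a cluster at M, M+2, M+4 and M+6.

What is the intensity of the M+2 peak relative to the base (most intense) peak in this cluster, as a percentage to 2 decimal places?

51.01%

(0.3378 + 0.6622)^3 gives M 0.0385, M+2 0.2267, M+4 0.4444, M+6 0.2904; the largest is M+4.
P(M+4) = C(3,2) × 0.3378^1 × 0.6622^2 = 3 × 0.3378 × 0.43850884 = 0.444385 (base)
P(M+2) = C(3,1) × 0.3378^2 × 0.6622^1 = 3 × 0.11410884 × 0.6622 = 0.226689
Relative intensity = 0.226689 / 0.444385 × 100 = 51.01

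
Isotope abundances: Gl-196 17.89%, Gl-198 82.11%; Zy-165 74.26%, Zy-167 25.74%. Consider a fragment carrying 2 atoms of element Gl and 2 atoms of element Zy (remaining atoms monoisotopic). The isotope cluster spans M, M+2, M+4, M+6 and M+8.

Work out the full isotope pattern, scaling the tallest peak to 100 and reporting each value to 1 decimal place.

3.6 : 35.8 : 100.0 : 57.0 : 9.2

Element Gl pattern (n=2): 0.03200521 : 0.29378958 : 0.67420521
Element Zy pattern (n=2): 0.55145476 : 0.38229048 : 0.06625476
Convolve the two distributions (both contribute in 2-u steps):
  M: 0.03200521×0.55145476 = 0.017649
  M+2: 0.03200521×0.38229048 + 0.29378958×0.55145476 = 0.174247
  M+4: 0.03200521×0.06625476 + 0.29378958×0.38229048 + 0.67420521×0.55145476 = 0.486227
  M+6: 0.29378958×0.06625476 + 0.67420521×0.38229048 = 0.277207
  M+8: 0.67420521×0.06625476 = 0.044669
Scale to base peak (0.486227) = 100: 3.6 : 35.8 : 100.0 : 57.0 : 9.2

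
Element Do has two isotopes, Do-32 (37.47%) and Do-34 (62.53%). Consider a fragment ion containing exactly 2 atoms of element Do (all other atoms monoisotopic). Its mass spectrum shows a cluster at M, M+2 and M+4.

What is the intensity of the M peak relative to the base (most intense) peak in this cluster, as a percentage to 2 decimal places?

29.96%

Binomial terms of (0.3747 + 0.6253)^2: M 0.1404, M+2 0.4686, M+4 0.3910 → M+2 is the base peak.
P(M+2) = C(2,1) × 0.3747^1 × 0.6253^1 = 2 × 0.3747 × 0.6253 = 0.468600 (base)
P(M) = C(2,0) × 0.3747^2 × 0.6253^0 = 1 × 0.14040009 × 1.0000 = 0.140400
Relative intensity = 0.140400 / 0.468600 × 100 = 29.96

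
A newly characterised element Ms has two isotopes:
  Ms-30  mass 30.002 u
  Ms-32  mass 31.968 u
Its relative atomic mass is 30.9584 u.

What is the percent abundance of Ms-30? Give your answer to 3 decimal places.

Let x be the fractional abundance of Ms-30; then Ms-32 has abundance 1 − x.
30.002·x + 31.968·(1 − x) = 30.9584
(30.002 − 31.968)·x = 30.9584 − 31.968
x = -1.0096 / -1.966 = 0.51353 → 51.353% Ms-30, 48.647% Ms-32.

51.353%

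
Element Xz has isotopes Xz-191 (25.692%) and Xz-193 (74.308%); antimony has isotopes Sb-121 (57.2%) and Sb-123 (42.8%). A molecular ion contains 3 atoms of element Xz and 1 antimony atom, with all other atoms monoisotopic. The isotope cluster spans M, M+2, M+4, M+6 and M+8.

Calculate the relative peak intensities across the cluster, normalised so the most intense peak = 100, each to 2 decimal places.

Element Xz pattern (n=3): 0.01695875 : 0.14714742 : 0.42558892 : 0.41030491
Antimony pattern (n=1): 0.5720 : 0.4280
Convolve the two distributions (both contribute in 2-u steps):
  M: 0.01695875×0.5720 = 0.009700
  M+2: 0.01695875×0.4280 + 0.14714742×0.5720 = 0.091427
  M+4: 0.14714742×0.4280 + 0.42558892×0.5720 = 0.306416
  M+6: 0.42558892×0.4280 + 0.41030491×0.5720 = 0.416846
  M+8: 0.41030491×0.4280 = 0.175611
Scale to base peak (0.416846) = 100: 2.33 : 21.93 : 73.51 : 100.00 : 42.13

2.33 : 21.93 : 73.51 : 100.00 : 42.13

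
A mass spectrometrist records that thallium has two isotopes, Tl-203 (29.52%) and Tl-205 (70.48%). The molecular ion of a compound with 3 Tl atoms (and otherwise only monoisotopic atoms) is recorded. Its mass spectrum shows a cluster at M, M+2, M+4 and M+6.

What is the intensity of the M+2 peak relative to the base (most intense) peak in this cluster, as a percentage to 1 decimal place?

41.9%

(0.2952 + 0.7048)^3 gives M 0.0257, M+2 0.1843, M+4 0.4399, M+6 0.3501; the largest is M+4.
P(M+4) = C(3,2) × 0.2952^1 × 0.7048^2 = 3 × 0.2952 × 0.49674304 = 0.439916 (base)
P(M+2) = C(3,1) × 0.2952^2 × 0.7048^1 = 3 × 0.08714304 × 0.7048 = 0.184255
Relative intensity = 0.184255 / 0.439916 × 100 = 41.9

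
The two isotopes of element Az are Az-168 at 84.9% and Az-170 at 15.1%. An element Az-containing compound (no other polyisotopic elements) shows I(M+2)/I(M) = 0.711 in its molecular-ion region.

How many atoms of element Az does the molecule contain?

4

The M+2/M ratio from n Az atoms is n · q/p = n · 0.151/0.849.
n = 0.711 × 0.849/0.151 = 4.00 ≈ 4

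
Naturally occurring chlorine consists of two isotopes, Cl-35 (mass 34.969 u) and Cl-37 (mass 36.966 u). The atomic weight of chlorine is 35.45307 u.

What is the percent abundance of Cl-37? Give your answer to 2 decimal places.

Writing the weighted mean with unknown fraction x of Cl-35:
34.969·x + 36.966·(1 − x) = 35.45307
(34.969 − 36.966)·x = 35.45307 − 36.966
x = -1.51293 / -1.997 = 0.75760 → 75.76% Cl-35, 24.24% Cl-37.

24.24%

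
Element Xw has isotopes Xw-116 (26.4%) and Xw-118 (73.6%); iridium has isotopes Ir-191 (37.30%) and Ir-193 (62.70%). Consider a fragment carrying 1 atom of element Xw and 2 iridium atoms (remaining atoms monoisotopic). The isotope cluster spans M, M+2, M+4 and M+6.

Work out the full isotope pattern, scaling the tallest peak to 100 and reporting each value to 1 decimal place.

Element Xw pattern (n=1): 0.2640 : 0.7360
Iridium pattern (n=2): 0.139129 : 0.467742 : 0.393129
Convolve the two distributions (both contribute in 2-u steps):
  M: 0.2640×0.139129 = 0.036730
  M+2: 0.2640×0.467742 + 0.7360×0.139129 = 0.225883
  M+4: 0.2640×0.393129 + 0.7360×0.467742 = 0.448044
  M+6: 0.7360×0.393129 = 0.289343
Scale to base peak (0.448044) = 100: 8.2 : 50.4 : 100.0 : 64.6

8.2 : 50.4 : 100.0 : 64.6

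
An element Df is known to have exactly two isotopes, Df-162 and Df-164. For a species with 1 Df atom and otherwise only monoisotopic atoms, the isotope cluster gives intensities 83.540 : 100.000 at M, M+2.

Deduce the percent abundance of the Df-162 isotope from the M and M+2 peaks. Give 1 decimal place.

45.5%

Write p for the Df-162 fraction. I(M+2)/I(M) = [C(1,1)·p^0·(1−p)] / p^1 = 1·(1−p)/p = 100.000/83.540 = 1.1970
(1−p)/p = 1.1970/1 = 1.1970  ⇒  p = 1/(1 + 1.1970) = 0.4552
Df-162: 45.5%, Df-164: 54.5%.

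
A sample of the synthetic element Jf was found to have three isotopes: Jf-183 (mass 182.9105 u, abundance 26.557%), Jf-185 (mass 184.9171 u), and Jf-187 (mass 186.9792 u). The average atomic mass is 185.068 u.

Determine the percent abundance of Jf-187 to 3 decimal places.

33.160%

The remaining 73.443% is split between Jf-185 (fraction x) and Jf-187 (fraction 0.73443 − x).
Substituting: 184.9171x + 186.9792(0.73443 − x) = 136.492458515
(184.9171 − 186.9792)x = -0.830675341  ⇒  x = 0.40283, y = 0.33160
Jf-185: 40.283%, Jf-187: 33.160%.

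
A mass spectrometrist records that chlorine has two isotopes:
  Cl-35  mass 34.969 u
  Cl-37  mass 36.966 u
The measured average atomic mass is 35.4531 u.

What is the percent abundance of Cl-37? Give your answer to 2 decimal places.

With x = fraction of Cl-35 (so Cl-37 is 1 − x):
34.969·x + 36.966·(1 − x) = 35.4531
(34.969 − 36.966)·x = 35.4531 − 36.966
x = -1.5129 / -1.997 = 0.75759 → 75.76% Cl-35, 24.24% Cl-37.

24.24%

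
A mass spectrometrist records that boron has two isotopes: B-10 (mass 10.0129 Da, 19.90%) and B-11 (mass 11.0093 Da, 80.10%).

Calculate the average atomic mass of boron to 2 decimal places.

Ar = Σ fᵢ·mᵢ = 0.1990 × 10.0129 + 0.8010 × 11.0093
= 1.99257 + 8.81845 = 10.81102 Da

10.81 Da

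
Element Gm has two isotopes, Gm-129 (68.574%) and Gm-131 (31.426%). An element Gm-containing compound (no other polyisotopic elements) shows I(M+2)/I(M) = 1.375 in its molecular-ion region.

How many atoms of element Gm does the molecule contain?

3

The M+2/M ratio from n Gm atoms is n · q/p = n · 0.31426/0.68574.
n = 1.375 × 0.68574/0.31426 = 3.00 ≈ 3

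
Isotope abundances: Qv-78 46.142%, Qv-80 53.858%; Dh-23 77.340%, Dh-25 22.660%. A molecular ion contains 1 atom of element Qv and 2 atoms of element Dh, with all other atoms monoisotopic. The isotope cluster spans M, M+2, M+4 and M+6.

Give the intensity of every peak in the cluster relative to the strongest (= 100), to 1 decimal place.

57.0 : 100.0 : 43.9 : 5.7

Element Qv pattern (n=1): 0.46142 : 0.53858
Element Dh pattern (n=2): 0.59814756 : 0.35050488 : 0.05134756
Convolve the two distributions (both contribute in 2-u steps):
  M: 0.46142×0.59814756 = 0.275997
  M+2: 0.46142×0.35050488 + 0.53858×0.59814756 = 0.483880
  M+4: 0.46142×0.05134756 + 0.53858×0.35050488 = 0.212468
  M+6: 0.53858×0.05134756 = 0.027655
Scale to base peak (0.483880) = 100: 57.0 : 100.0 : 43.9 : 5.7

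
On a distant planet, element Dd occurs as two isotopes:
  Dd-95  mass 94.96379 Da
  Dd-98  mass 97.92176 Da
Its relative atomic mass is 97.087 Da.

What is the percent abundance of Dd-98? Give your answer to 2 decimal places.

Writing the weighted mean with unknown fraction x of Dd-95:
94.96379·x + 97.92176·(1 − x) = 97.087
(94.96379 − 97.92176)·x = 97.087 − 97.92176
x = -0.83476 / -2.95797 = 0.28221 → 28.22% Dd-95, 71.78% Dd-98.

71.78%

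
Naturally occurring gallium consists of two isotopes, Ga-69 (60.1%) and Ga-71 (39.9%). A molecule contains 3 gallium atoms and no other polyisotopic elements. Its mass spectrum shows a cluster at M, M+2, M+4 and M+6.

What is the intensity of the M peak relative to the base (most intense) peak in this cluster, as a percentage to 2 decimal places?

50.21%

Binomial terms of (0.601 + 0.399)^3: M 0.2171, M+2 0.4324, M+4 0.2870, M+6 0.0635 → M+2 is the base peak.
P(M+2) = C(3,1) × 0.601^2 × 0.399^1 = 3 × 0.361201 × 0.3990 = 0.432358 (base)
P(M) = C(3,0) × 0.601^3 × 0.399^0 = 1 × 0.2170818 × 1.0000 = 0.217082
Relative intensity = 0.217082 / 0.432358 × 100 = 50.21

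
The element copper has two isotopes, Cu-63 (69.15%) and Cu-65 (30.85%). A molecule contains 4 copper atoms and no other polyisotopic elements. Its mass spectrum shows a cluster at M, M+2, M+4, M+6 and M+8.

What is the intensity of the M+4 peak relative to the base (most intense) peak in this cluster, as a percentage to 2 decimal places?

(0.6915 + 0.3085)^4 gives M 0.2286, M+2 0.4080, M+4 0.2731, M+6 0.0812, M+8 0.0091; the largest is M+2.
P(M+2) = C(4,1) × 0.6915^3 × 0.3085^1 = 4 × 0.33065611 × 0.3085 = 0.408030 (base)
P(M+4) = C(4,2) × 0.6915^2 × 0.3085^2 = 6 × 0.47817225 × 0.09517225 = 0.273052
Relative intensity = 0.273052 / 0.408030 × 100 = 66.92

66.92%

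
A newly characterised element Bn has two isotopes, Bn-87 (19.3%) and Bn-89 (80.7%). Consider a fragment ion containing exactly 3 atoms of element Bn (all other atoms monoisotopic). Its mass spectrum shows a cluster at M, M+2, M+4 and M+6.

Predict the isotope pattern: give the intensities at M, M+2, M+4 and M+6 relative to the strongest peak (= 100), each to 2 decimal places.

1.37 : 17.16 : 71.75 : 100.00

Each Bn atom is independently Bn-87 (p = 0.193) or Bn-89 (q = 0.807); the cluster is the binomial expansion (p + q)^3.
P(M) = 0.193^3 = 0.007189
P(M+2) = 3 × 0.193^2 × 0.807^1 = 0.090180
P(M+4) = 3 × 0.193^1 × 0.807^2 = 0.377073
P(M+6) = 0.807^3 = 0.525558
The M+6 peak is largest (0.525558); scaling to 100 gives 1.37 : 17.16 : 71.75 : 100.00.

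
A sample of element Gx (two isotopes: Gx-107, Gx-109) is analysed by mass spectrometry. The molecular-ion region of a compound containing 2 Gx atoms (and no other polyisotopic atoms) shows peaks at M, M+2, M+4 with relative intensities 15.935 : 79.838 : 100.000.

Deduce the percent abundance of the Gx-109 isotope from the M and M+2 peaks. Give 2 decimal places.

71.47%

Write p for the Gx-107 fraction. I(M+2)/I(M) = [C(2,1)·p^1·(1−p)] / p^2 = 2·(1−p)/p = 79.838/15.935 = 5.0102
(1−p)/p = 5.0102/2 = 2.5051  ⇒  p = 1/(1 + 2.5051) = 0.2853
Gx-107: 28.53%, Gx-109: 71.47%.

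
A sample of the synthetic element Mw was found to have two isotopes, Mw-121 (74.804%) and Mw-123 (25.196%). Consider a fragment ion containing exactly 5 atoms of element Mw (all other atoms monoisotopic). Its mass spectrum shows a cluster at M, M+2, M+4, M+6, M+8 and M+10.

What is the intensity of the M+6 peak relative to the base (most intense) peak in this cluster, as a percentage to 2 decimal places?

(0.74804 + 0.25196)^5 gives M 0.2342, M+2 0.3945, M+4 0.2657, M+6 0.0895, M+8 0.0151, M+10 0.0010; the largest is M+2.
P(M+2) = C(5,1) × 0.74804^4 × 0.25196^1 = 5 × 0.31311169 × 0.25196 = 0.394458 (base)
P(M+6) = C(5,3) × 0.74804^2 × 0.25196^3 = 10 × 0.55956384 × 0.01599539 = 0.089504
Relative intensity = 0.089504 / 0.394458 × 100 = 22.69

22.69%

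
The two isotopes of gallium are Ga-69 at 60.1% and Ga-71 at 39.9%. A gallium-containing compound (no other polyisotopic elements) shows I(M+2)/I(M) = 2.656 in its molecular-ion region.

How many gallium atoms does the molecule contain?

4

The M+2/M ratio from n Ga atoms is n · q/p = n · 0.399/0.601.
n = 2.656 × 0.601/0.399 = 4.00 ≈ 4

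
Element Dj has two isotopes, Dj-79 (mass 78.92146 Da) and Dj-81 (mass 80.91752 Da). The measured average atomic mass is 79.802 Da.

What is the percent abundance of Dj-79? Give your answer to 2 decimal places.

With x = fraction of Dj-79 (so Dj-81 is 1 − x):
78.92146·x + 80.91752·(1 − x) = 79.802
(78.92146 − 80.91752)·x = 79.802 − 80.91752
x = -1.11552 / -1.99606 = 0.55886 → 55.89% Dj-79, 44.11% Dj-81.

55.89%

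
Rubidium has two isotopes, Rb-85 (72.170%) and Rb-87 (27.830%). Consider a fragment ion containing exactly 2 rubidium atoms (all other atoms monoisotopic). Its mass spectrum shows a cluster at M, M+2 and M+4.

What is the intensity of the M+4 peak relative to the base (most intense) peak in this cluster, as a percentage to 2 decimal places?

14.87%

Term probabilities: M 0.5209, M+2 0.4017, M+4 0.0775. Base peak = M.
P(M) = C(2,0) × 0.72170^2 × 0.27830^0 = 1 × 0.52085089 × 1.0000 = 0.520851 (base)
P(M+4) = C(2,2) × 0.72170^0 × 0.27830^2 = 1 × 1.0000 × 0.07745089 = 0.077451
Relative intensity = 0.077451 / 0.520851 × 100 = 14.87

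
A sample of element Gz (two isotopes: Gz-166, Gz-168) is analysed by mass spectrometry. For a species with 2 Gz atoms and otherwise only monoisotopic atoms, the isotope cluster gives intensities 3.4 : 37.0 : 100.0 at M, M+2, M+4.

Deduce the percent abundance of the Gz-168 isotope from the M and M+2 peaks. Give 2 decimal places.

84.47%

Write p for the Gz-166 fraction. I(M+2)/I(M) = [C(2,1)·p^1·(1−p)] / p^2 = 2·(1−p)/p = 37.0/3.4 = 10.8824
(1−p)/p = 10.8824/2 = 5.4412  ⇒  p = 1/(1 + 5.4412) = 0.1553
Gz-166: 15.53%, Gz-168: 84.47%.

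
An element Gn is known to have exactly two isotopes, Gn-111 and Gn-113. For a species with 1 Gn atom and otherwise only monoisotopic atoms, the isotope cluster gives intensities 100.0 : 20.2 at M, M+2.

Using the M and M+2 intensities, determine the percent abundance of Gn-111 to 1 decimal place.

83.2%

Write p for the Gn-111 fraction. I(M+2)/I(M) = [C(1,1)·p^0·(1−p)] / p^1 = 1·(1−p)/p = 20.2/100.0 = 0.2020
(1−p)/p = 0.2020/1 = 0.2020  ⇒  p = 1/(1 + 0.2020) = 0.8319
Gn-111: 83.2%, Gn-113: 16.8%.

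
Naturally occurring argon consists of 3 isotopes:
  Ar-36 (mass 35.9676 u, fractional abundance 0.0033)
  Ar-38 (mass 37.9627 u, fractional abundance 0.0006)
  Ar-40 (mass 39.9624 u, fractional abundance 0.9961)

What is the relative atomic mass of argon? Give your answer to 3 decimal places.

Average mass = Σ (abundance × isotope mass) = 0.0033 × 35.9676 + 0.0006 × 37.9627 + 0.9961 × 39.9624
= 0.11869 + 0.02278 + 39.80655 = 39.94802 u

39.948 u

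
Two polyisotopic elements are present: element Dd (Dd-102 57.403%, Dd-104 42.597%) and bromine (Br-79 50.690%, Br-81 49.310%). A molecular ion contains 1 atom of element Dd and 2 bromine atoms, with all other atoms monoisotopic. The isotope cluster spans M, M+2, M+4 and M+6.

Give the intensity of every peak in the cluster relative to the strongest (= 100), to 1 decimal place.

Element Dd pattern (n=1): 0.57403 : 0.42597
Bromine pattern (n=2): 0.25694761 : 0.49990478 : 0.24314761
Convolve the two distributions (both contribute in 2-u steps):
  M: 0.57403×0.25694761 = 0.147496
  M+2: 0.57403×0.49990478 + 0.42597×0.25694761 = 0.396412
  M+4: 0.57403×0.24314761 + 0.42597×0.49990478 = 0.352518
  M+6: 0.42597×0.24314761 = 0.103574
Scale to base peak (0.396412) = 100: 37.2 : 100.0 : 88.9 : 26.1

37.2 : 100.0 : 88.9 : 26.1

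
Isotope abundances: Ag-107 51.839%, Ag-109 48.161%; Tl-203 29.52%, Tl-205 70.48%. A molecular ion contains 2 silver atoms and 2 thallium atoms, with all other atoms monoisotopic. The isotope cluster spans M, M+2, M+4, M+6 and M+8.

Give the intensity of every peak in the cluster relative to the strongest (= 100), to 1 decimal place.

6.5 : 43.0 : 100.0 : 95.3 : 31.9

Silver pattern (n=2): 0.26872819 : 0.49932362 : 0.23194819
Thallium pattern (n=2): 0.08714304 : 0.41611392 : 0.49674304
Convolve the two distributions (both contribute in 2-u steps):
  M: 0.26872819×0.08714304 = 0.023418
  M+2: 0.26872819×0.41611392 + 0.49932362×0.08714304 = 0.155334
  M+4: 0.26872819×0.49674304 + 0.49932362×0.41611392 + 0.23194819×0.08714304 = 0.361477
  M+6: 0.49932362×0.49674304 + 0.23194819×0.41611392 = 0.344552
  M+8: 0.23194819×0.49674304 = 0.115219
Scale to base peak (0.361477) = 100: 6.5 : 43.0 : 100.0 : 95.3 : 31.9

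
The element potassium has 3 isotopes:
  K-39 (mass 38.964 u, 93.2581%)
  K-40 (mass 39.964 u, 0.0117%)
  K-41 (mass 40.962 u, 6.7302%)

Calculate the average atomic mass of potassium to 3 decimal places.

Average mass = Σ (abundance × isotope mass) = 0.932581 × 38.964 + 0.000117 × 39.964 + 0.067302 × 40.962
= 36.3371 + 0.0047 + 2.7568 = 39.0986 u

39.099 u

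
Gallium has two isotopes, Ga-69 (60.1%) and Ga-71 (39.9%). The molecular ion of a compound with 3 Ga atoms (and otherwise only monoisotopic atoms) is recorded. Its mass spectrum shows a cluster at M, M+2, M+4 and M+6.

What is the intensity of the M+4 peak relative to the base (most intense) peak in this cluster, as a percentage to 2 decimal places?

Term probabilities: M 0.2171, M+2 0.4324, M+4 0.2870, M+6 0.0635. Base peak = M+2.
P(M+2) = C(3,1) × 0.601^2 × 0.399^1 = 3 × 0.361201 × 0.3990 = 0.432358 (base)
P(M+4) = C(3,2) × 0.601^1 × 0.399^2 = 3 × 0.6010 × 0.159201 = 0.287039
Relative intensity = 0.287039 / 0.432358 × 100 = 66.39

66.39%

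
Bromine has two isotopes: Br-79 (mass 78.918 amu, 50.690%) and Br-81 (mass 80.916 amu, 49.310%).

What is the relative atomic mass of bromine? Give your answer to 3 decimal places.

79.903 amu

Average mass = Σ (abundance × isotope mass) = 0.50690 × 78.918 + 0.49310 × 80.916
= 40.0035 + 39.8997 = 79.9032 amu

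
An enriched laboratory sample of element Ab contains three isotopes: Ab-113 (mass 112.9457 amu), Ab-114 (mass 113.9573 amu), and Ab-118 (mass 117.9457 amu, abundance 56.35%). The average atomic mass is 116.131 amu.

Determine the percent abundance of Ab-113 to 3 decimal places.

Let x and y be the fractions of Ab-113 and Ab-114. Then x + y = 1 − 0.5635 = 0.4365 and 112.9457x + 113.9573y = 116.131 − 0.5635×117.9457 = 49.66859805.
Substituting: 112.9457x + 113.9573(0.4365 − x) = 49.66859805
(112.9457 − 113.9573)x = -0.0737634  ⇒  x = 0.07292, y = 0.36358
Ab-113: 7.292%, Ab-114: 36.358%.

7.292%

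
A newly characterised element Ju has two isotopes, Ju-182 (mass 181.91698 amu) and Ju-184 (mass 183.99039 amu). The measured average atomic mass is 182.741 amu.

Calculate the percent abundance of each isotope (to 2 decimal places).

With x = fraction of Ju-182 (so Ju-184 is 1 − x):
181.91698·x + 183.99039·(1 − x) = 182.741
(181.91698 − 183.99039)·x = 182.741 − 183.99039
x = -1.24939 / -2.07341 = 0.60258 → 60.26% Ju-182, 39.74% Ju-184.

Ju-182: 60.26%, Ju-184: 39.74%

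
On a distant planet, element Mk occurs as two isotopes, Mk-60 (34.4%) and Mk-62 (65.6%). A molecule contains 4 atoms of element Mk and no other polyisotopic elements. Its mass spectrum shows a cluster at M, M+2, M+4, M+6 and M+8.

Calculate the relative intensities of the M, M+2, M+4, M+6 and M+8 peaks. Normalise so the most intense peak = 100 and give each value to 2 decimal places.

3.60 : 27.50 : 78.66 : 100.00 : 47.67

Each Mk atom is independently Mk-60 (p = 0.344) or Mk-62 (q = 0.656); the cluster is the binomial expansion (p + q)^4.
P(M) = 0.344^4 = 0.014003
P(M+2) = 4 × 0.344^3 × 0.656^1 = 0.106817
P(M+4) = 6 × 0.344^2 × 0.656^2 = 0.305545
P(M+6) = 4 × 0.344^1 × 0.656^3 = 0.388445
P(M+8) = 0.656^4 = 0.185189
The M+6 peak is largest (0.388445); scaling to 100 gives 3.60 : 27.50 : 78.66 : 100.00 : 47.67.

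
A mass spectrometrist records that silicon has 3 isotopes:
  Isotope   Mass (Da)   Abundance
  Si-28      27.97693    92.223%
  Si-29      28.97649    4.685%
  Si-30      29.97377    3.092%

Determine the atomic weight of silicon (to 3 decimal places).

28.086 Da

Average mass = Σ (abundance × isotope mass) = 0.92223 × 27.97693 + 0.04685 × 28.97649 + 0.03092 × 29.97377
= 25.801164 + 1.357549 + 0.926789 = 28.085502 Da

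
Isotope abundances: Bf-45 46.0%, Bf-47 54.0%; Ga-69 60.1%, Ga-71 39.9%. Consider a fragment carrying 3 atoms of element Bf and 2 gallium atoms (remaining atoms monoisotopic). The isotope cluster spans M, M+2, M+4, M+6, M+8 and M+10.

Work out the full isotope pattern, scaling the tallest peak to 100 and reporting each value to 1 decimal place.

Element Bf pattern (n=3): 0.097336 : 0.342792 : 0.402408 : 0.157464
Gallium pattern (n=2): 0.361201 : 0.479598 : 0.159201
Convolve the two distributions (both contribute in 2-u steps):
  M: 0.097336×0.361201 = 0.035158
  M+2: 0.097336×0.479598 + 0.342792×0.361201 = 0.170499
  M+4: 0.097336×0.159201 + 0.342792×0.479598 + 0.402408×0.361201 = 0.325249
  M+6: 0.342792×0.159201 + 0.402408×0.479598 + 0.157464×0.361201 = 0.304443
  M+8: 0.402408×0.159201 + 0.157464×0.479598 = 0.139583
  M+10: 0.157464×0.159201 = 0.025068
Scale to base peak (0.325249) = 100: 10.8 : 52.4 : 100.0 : 93.6 : 42.9 : 7.7

10.8 : 52.4 : 100.0 : 93.6 : 42.9 : 7.7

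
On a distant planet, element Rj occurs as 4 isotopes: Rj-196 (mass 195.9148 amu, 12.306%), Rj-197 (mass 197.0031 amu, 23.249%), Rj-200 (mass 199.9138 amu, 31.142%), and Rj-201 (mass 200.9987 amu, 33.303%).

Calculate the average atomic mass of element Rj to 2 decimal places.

199.11 amu

Ar = Σ fᵢ·mᵢ = 0.12306 × 195.9148 + 0.23249 × 197.0031 + 0.31142 × 199.9138 + 0.33303 × 200.9987
= 24.10928 + 45.80125 + 62.25716 + 66.93860 = 199.10629 amu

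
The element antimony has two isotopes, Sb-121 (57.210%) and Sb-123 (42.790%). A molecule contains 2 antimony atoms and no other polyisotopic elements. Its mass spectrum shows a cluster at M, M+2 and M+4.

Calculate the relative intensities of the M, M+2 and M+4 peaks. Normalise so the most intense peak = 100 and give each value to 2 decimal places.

66.85 : 100.00 : 37.40

Expanding (0.57210 + 0.42790)^2:
P(M) = 0.57210^2 = 0.327298
P(M+2) = 2 × 0.57210^1 × 0.42790^1 = 0.489603
P(M+4) = 0.42790^2 = 0.183098
The M+2 peak is largest (0.489603); scaling to 100 gives 66.85 : 100.00 : 37.40.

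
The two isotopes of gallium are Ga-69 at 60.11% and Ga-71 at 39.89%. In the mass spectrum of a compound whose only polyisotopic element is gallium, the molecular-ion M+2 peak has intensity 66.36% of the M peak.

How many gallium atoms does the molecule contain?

1

For n independent Ga atoms, I(M+2)/I(M) = n · (abundance Ga-71) / (abundance Ga-69) = n · 0.3989/0.6011.
n = 0.6636 × 0.6011/0.3989 = 1.00 ≈ 1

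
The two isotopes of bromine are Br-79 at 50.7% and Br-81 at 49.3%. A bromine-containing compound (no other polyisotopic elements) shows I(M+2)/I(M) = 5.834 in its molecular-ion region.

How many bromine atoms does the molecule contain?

With n Br atoms, P(M+2)/P(M) = C(n,1)·p^(n−1)q / p^n = n·q/p = n · 0.493/0.507.
n = 5.834 × 0.507/0.493 = 6.00 ≈ 6

6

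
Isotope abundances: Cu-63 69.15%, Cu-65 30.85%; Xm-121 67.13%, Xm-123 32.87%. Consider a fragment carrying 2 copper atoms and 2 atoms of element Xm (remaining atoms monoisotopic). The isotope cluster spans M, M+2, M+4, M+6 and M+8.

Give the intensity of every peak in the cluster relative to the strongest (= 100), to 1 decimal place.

53.4 : 100.0 : 70.1 : 21.8 : 2.5

Copper pattern (n=2): 0.47817225 : 0.4266555 : 0.09517225
Element Xm pattern (n=2): 0.45064369 : 0.44131262 : 0.10804369
Convolve the two distributions (both contribute in 2-u steps):
  M: 0.47817225×0.45064369 = 0.215485
  M+2: 0.47817225×0.44131262 + 0.4266555×0.45064369 = 0.403293
  M+4: 0.47817225×0.10804369 + 0.4266555×0.44131262 + 0.09517225×0.45064369 = 0.282841
  M+6: 0.4266555×0.10804369 + 0.09517225×0.44131262 = 0.088098
  M+8: 0.09517225×0.10804369 = 0.010283
Scale to base peak (0.403293) = 100: 53.4 : 100.0 : 70.1 : 21.8 : 2.5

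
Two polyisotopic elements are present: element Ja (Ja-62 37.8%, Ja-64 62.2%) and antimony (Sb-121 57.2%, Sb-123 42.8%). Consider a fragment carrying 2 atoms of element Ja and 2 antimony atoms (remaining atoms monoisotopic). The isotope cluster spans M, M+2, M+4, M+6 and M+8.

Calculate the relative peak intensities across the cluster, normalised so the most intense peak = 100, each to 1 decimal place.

12.2 : 58.4 : 100.0 : 72.0 : 18.5

Element Ja pattern (n=2): 0.142884 : 0.470232 : 0.386884
Antimony pattern (n=2): 0.327184 : 0.489632 : 0.183184
Convolve the two distributions (both contribute in 2-u steps):
  M: 0.142884×0.327184 = 0.046749
  M+2: 0.142884×0.489632 + 0.470232×0.327184 = 0.223813
  M+4: 0.142884×0.183184 + 0.470232×0.489632 + 0.386884×0.327184 = 0.382997
  M+6: 0.470232×0.183184 + 0.386884×0.489632 = 0.275570
  M+8: 0.386884×0.183184 = 0.070871
Scale to base peak (0.382997) = 100: 12.2 : 58.4 : 100.0 : 72.0 : 18.5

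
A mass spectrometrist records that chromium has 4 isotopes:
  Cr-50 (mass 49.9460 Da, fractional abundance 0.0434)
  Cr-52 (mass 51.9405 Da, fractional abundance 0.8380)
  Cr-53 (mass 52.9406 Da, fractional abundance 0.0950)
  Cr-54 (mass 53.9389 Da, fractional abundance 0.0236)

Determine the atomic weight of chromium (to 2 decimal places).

Average mass = Σ (abundance × isotope mass) = 0.0434 × 49.9460 + 0.8380 × 51.9405 + 0.0950 × 52.9406 + 0.0236 × 53.9389
= 2.16766 + 43.52614 + 5.02936 + 1.27296 = 51.99612 Da

52.00 Da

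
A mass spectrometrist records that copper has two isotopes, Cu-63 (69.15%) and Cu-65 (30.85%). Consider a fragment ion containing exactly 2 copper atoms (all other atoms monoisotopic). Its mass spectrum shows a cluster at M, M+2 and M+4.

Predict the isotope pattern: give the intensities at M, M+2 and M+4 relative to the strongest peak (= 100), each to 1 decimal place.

100.0 : 89.2 : 19.9

Expanding (0.6915 + 0.3085)^2:
P(M) = 0.6915^2 = 0.478172
P(M+2) = 2 × 0.6915^1 × 0.3085^1 = 0.426656
P(M+4) = 0.3085^2 = 0.095172
The M peak is largest (0.478172); scaling to 100 gives 100.0 : 89.2 : 19.9.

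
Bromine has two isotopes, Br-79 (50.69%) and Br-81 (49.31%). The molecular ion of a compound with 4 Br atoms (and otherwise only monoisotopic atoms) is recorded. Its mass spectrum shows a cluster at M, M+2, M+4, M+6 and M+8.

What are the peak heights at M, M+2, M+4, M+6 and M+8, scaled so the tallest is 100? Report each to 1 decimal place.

Expanding (0.5069 + 0.4931)^4:
P(M) = 0.5069^4 = 0.066022
P(M+2) = 4 × 0.5069^3 × 0.4931^1 = 0.256899
P(M+4) = 6 × 0.5069^2 × 0.4931^2 = 0.374857
P(M+6) = 4 × 0.5069^1 × 0.4931^3 = 0.243101
P(M+8) = 0.4931^4 = 0.059121
The M+4 peak is largest (0.374857); scaling to 100 gives 17.6 : 68.5 : 100.0 : 64.9 : 15.8.

17.6 : 68.5 : 100.0 : 64.9 : 15.8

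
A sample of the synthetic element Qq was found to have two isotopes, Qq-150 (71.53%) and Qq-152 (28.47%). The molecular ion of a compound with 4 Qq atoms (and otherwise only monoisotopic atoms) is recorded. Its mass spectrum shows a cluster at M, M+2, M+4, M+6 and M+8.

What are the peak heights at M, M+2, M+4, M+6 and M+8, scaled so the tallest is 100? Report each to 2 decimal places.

62.81 : 100.00 : 59.70 : 15.84 : 1.58

The 4 Qq atoms are independent, so intensities follow the terms of (0.7153 + 0.2847)^4.
P(M) = 0.7153^4 = 0.261790
P(M+2) = 4 × 0.7153^3 × 0.2847^1 = 0.416785
P(M+4) = 6 × 0.7153^2 × 0.2847^2 = 0.248830
P(M+6) = 4 × 0.7153^1 × 0.2847^3 = 0.066025
P(M+8) = 0.2847^4 = 0.006570
The M+2 peak is largest (0.416785); scaling to 100 gives 62.81 : 100.00 : 59.70 : 15.84 : 1.58.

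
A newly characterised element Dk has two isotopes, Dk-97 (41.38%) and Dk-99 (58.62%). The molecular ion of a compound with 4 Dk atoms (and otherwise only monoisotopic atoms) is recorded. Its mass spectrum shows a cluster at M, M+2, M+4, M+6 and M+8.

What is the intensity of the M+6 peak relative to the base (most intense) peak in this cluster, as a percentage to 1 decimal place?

94.4%

(0.4138 + 0.5862)^4 gives M 0.0293, M+2 0.1661, M+4 0.3530, M+6 0.3334, M+8 0.1181; the largest is M+4.
P(M+4) = C(4,2) × 0.4138^2 × 0.5862^2 = 6 × 0.17123044 × 0.34363044 = 0.353040 (base)
P(M+6) = C(4,3) × 0.4138^1 × 0.5862^3 = 4 × 0.4138 × 0.20143616 = 0.333417
Relative intensity = 0.333417 / 0.353040 × 100 = 94.4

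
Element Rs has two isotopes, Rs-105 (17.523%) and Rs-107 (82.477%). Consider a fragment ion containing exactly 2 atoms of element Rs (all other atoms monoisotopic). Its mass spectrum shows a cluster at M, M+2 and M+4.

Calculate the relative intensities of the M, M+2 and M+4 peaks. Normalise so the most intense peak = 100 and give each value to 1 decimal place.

Expanding (0.17523 + 0.82477)^2:
P(M) = 0.17523^2 = 0.030706
P(M+2) = 2 × 0.17523^1 × 0.82477^1 = 0.289049
P(M+4) = 0.82477^2 = 0.680246
The M+4 peak is largest (0.680246); scaling to 100 gives 4.5 : 42.5 : 100.0.

4.5 : 42.5 : 100.0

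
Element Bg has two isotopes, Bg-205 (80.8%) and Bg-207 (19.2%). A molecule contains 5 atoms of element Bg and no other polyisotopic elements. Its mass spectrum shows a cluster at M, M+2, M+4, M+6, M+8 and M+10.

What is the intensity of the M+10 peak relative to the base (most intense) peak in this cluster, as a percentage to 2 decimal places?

0.06%

Binomial terms of (0.808 + 0.192)^5: M 0.3444, M+2 0.4092, M+4 0.1945, M+6 0.0462, M+8 0.0055, M+10 0.0003 → M+2 is the base peak.
P(M+2) = C(5,1) × 0.808^4 × 0.192^1 = 5 × 0.4262314 × 0.1920 = 0.409182 (base)
P(M+10) = C(5,5) × 0.808^0 × 0.192^5 = 1 × 1.0000 × 0.00026092 = 0.000261
Relative intensity = 0.000261 / 0.409182 × 100 = 0.06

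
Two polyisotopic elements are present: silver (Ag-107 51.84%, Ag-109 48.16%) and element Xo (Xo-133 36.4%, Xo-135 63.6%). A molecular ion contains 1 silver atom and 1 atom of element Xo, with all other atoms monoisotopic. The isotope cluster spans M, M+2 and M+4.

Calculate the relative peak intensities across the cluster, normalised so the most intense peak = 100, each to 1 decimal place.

37.4 : 100.0 : 60.7

Silver pattern (n=1): 0.5184 : 0.4816
Element Xo pattern (n=1): 0.3640 : 0.6360
Convolve the two distributions (both contribute in 2-u steps):
  M: 0.5184×0.3640 = 0.188698
  M+2: 0.5184×0.6360 + 0.4816×0.3640 = 0.505005
  M+4: 0.4816×0.6360 = 0.306298
Scale to base peak (0.505005) = 100: 37.4 : 100.0 : 60.7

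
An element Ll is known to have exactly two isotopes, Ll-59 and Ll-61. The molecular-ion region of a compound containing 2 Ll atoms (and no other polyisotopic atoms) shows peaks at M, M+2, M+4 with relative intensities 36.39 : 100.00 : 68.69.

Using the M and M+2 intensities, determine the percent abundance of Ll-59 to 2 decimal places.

42.12%

Let p = fractional abundance of Ll-59. I(M+2)/I(M) = [C(2,1)·p^1·(1−p)] / p^2 = 2·(1−p)/p = 100.00/36.39 = 2.7480
(1−p)/p = 2.7480/2 = 1.3740  ⇒  p = 1/(1 + 1.3740) = 0.4212
Ll-59: 42.12%, Ll-61: 57.88%.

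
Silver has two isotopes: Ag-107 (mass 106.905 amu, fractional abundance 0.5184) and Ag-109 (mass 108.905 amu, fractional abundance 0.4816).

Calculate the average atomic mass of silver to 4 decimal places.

Weight each isotope mass by its fractional abundance: 0.5184 × 106.905 + 0.4816 × 108.905
= 55.41955 + 52.44865 = 107.86820 amu

107.8682 amu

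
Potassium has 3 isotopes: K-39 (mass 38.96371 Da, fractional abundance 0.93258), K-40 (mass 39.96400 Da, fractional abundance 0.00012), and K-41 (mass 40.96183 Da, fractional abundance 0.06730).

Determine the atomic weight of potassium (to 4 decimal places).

39.0983 Da

Average mass = Σ (abundance × isotope mass) = 0.93258 × 38.96371 + 0.00012 × 39.96400 + 0.06730 × 40.96183
= 36.336777 + 0.004796 + 2.756731 = 39.098304 Da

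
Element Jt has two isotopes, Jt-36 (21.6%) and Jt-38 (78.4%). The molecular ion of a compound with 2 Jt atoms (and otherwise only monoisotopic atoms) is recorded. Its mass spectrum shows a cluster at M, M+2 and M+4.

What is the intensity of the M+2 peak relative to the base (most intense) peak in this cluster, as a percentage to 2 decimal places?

Binomial terms of (0.216 + 0.784)^2: M 0.0467, M+2 0.3387, M+4 0.6147 → M+4 is the base peak.
P(M+4) = C(2,2) × 0.216^0 × 0.784^2 = 1 × 1.0000 × 0.614656 = 0.614656 (base)
P(M+2) = C(2,1) × 0.216^1 × 0.784^1 = 2 × 0.2160 × 0.7840 = 0.338688
Relative intensity = 0.338688 / 0.614656 × 100 = 55.10

55.10%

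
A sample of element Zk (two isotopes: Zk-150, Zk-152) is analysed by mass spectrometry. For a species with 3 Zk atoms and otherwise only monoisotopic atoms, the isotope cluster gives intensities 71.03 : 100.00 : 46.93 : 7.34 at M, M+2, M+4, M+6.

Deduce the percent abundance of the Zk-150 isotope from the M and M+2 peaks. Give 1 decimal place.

If p is the fraction of Zk that is Zk-150, then I(M+2)/I(M) = [C(3,1)·p^2·(1−p)] / p^3 = 3·(1−p)/p = 100.00/71.03 = 1.4079
(1−p)/p = 1.4079/3 = 0.4693  ⇒  p = 1/(1 + 0.4693) = 0.6806
Zk-150: 68.1%, Zk-152: 31.9%.

68.1%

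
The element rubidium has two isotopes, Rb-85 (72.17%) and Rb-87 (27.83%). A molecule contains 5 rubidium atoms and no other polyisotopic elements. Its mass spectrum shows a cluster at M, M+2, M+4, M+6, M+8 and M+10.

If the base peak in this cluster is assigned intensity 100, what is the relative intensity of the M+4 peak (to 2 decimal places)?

Binomial terms of (0.7217 + 0.2783)^5: M 0.1958, M+2 0.3775, M+4 0.2911, M+6 0.1123, M+8 0.0216, M+10 0.0017 → M+2 is the base peak.
P(M+2) = C(5,1) × 0.7217^4 × 0.2783^1 = 5 × 0.27128565 × 0.2783 = 0.377494 (base)
P(M+4) = C(5,2) × 0.7217^3 × 0.2783^2 = 10 × 0.37589809 × 0.07745089 = 0.291136
Relative intensity = 0.291136 / 0.377494 × 100 = 77.12

77.12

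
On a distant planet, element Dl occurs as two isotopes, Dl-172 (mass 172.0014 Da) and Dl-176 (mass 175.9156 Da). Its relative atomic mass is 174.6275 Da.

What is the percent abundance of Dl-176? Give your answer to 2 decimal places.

With x = fraction of Dl-172 (so Dl-176 is 1 − x):
172.0014·x + 175.9156·(1 − x) = 174.6275
(172.0014 − 175.9156)·x = 174.6275 − 175.9156
x = -1.2881 / -3.9142 = 0.32908 → 32.91% Dl-172, 67.09% Dl-176.

67.09%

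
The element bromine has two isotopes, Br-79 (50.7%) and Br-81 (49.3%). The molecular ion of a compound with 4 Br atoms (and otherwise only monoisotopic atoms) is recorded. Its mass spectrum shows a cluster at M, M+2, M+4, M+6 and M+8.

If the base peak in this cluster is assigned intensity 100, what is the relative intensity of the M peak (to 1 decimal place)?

(0.507 + 0.493)^4 gives M 0.0661, M+2 0.2570, M+4 0.3749, M+6 0.2430, M+8 0.0591; the largest is M+4.
P(M+4) = C(4,2) × 0.507^2 × 0.493^2 = 6 × 0.257049 × 0.243049 = 0.374853 (base)
P(M) = C(4,0) × 0.507^4 × 0.493^0 = 1 × 0.06607419 × 1.0000 = 0.066074
Relative intensity = 0.066074 / 0.374853 × 100 = 17.6

17.6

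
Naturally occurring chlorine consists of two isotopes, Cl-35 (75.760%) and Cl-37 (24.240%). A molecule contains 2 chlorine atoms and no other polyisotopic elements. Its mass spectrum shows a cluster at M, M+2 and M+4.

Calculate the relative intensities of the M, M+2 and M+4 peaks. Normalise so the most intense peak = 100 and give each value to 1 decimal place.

Expanding (0.75760 + 0.24240)^2:
P(M) = 0.75760^2 = 0.573958
P(M+2) = 2 × 0.75760^1 × 0.24240^1 = 0.367284
P(M+4) = 0.24240^2 = 0.058758
The M peak is largest (0.573958); scaling to 100 gives 100.0 : 64.0 : 10.2.

100.0 : 64.0 : 10.2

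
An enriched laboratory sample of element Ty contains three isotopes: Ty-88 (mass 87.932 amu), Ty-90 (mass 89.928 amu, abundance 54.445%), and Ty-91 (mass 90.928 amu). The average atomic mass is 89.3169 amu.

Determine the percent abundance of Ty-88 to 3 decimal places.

35.602%

Let x and y be the fractions of Ty-88 and Ty-91. Then x + y = 1 − 0.54445 = 0.45555 and 87.932x + 90.928y = 89.3169 − 0.54445×89.928 = 40.3556004.
Substituting: 87.932x + 90.928(0.45555 − x) = 40.3556004
(87.932 − 90.928)x = -1.06665  ⇒  x = 0.35602, y = 0.09953
Ty-88: 35.602%, Ty-91: 9.953%.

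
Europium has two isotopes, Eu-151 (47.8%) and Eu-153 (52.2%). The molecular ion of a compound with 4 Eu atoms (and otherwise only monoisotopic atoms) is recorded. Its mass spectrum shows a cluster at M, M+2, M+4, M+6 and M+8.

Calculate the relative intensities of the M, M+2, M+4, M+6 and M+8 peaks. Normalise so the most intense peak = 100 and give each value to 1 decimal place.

14.0 : 61.0 : 100.0 : 72.8 : 19.9

Expanding (0.478 + 0.522)^4:
P(M) = 0.478^4 = 0.052205
P(M+2) = 4 × 0.478^3 × 0.522^1 = 0.228042
P(M+4) = 6 × 0.478^2 × 0.522^2 = 0.373549
P(M+6) = 4 × 0.478^1 × 0.522^3 = 0.271956
P(M+8) = 0.522^4 = 0.074248
The M+4 peak is largest (0.373549); scaling to 100 gives 14.0 : 61.0 : 100.0 : 72.8 : 19.9.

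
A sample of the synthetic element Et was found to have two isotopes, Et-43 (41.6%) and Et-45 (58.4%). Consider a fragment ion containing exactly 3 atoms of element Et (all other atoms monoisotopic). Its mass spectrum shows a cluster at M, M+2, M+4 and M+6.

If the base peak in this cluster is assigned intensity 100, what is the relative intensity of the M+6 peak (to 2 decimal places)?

46.79

Binomial terms of (0.416 + 0.584)^3: M 0.0720, M+2 0.3032, M+4 0.4256, M+6 0.1992 → M+4 is the base peak.
P(M+4) = C(3,2) × 0.416^1 × 0.584^2 = 3 × 0.4160 × 0.341056 = 0.425638 (base)
P(M+6) = C(3,3) × 0.416^0 × 0.584^3 = 1 × 1.0000 × 0.1991767 = 0.199177
Relative intensity = 0.199177 / 0.425638 × 100 = 46.79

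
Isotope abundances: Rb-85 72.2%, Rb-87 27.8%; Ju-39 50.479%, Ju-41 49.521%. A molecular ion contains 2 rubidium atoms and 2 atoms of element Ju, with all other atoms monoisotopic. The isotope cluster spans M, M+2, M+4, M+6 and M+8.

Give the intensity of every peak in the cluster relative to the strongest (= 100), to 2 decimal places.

Rubidium pattern (n=2): 0.521284 : 0.401432 : 0.077284
Element Ju pattern (n=2): 0.25481294 : 0.49995411 : 0.24523294
Convolve the two distributions (both contribute in 2-u steps):
  M: 0.521284×0.25481294 = 0.132830
  M+2: 0.521284×0.49995411 + 0.401432×0.25481294 = 0.362908
  M+4: 0.521284×0.24523294 + 0.401432×0.49995411 + 0.077284×0.25481294 = 0.348227
  M+6: 0.401432×0.24523294 + 0.077284×0.49995411 = 0.137083
  M+8: 0.077284×0.24523294 = 0.018953
Scale to base peak (0.362908) = 100: 36.60 : 100.00 : 95.95 : 37.77 : 5.22

36.60 : 100.00 : 95.95 : 37.77 : 5.22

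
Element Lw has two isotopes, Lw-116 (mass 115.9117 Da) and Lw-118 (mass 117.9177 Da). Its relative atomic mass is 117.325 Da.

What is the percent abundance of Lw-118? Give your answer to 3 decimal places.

With x = fraction of Lw-116 (so Lw-118 is 1 − x):
115.9117·x + 117.9177·(1 − x) = 117.325
(115.9117 − 117.9177)·x = 117.325 − 117.9177
x = -0.5927 / -2.0060 = 0.29546 → 29.546% Lw-116, 70.454% Lw-118.

70.454%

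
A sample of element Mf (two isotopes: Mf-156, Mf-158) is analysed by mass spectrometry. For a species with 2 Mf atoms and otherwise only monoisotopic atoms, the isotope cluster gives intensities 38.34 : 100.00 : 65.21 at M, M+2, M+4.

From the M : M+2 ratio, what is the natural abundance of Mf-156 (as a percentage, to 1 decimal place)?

If p is the fraction of Mf that is Mf-156, then I(M+2)/I(M) = [C(2,1)·p^1·(1−p)] / p^2 = 2·(1−p)/p = 100.00/38.34 = 2.6082
(1−p)/p = 2.6082/2 = 1.3041  ⇒  p = 1/(1 + 1.3041) = 0.4340
Mf-156: 43.4%, Mf-158: 56.6%.

43.4%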